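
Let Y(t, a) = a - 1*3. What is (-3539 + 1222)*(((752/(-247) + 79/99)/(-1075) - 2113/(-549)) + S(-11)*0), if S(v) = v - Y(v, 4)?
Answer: -2861471185874/320701095 ≈ -8922.5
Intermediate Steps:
Y(t, a) = -3 + a (Y(t, a) = a - 3 = -3 + a)
S(v) = -1 + v (S(v) = v - (-3 + 4) = v - 1*1 = v - 1 = -1 + v)
(-3539 + 1222)*(((752/(-247) + 79/99)/(-1075) - 2113/(-549)) + S(-11)*0) = (-3539 + 1222)*(((752/(-247) + 79/99)/(-1075) - 2113/(-549)) + (-1 - 11)*0) = -2317*(((752*(-1/247) + 79*(1/99))*(-1/1075) - 2113*(-1/549)) - 12*0) = -2317*(((-752/247 + 79/99)*(-1/1075) + 2113/549) + 0) = -2317*((-54935/24453*(-1/1075) + 2113/549) + 0) = -2317*((10987/5257395 + 2113/549) + 0) = -2317*(1234989722/320701095 + 0) = -2317*1234989722/320701095 = -2861471185874/320701095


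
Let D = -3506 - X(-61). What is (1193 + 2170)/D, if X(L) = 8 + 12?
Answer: -3363/3526 ≈ -0.95377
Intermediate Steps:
X(L) = 20
D = -3526 (D = -3506 - 1*20 = -3506 - 20 = -3526)
(1193 + 2170)/D = (1193 + 2170)/(-3526) = 3363*(-1/3526) = -3363/3526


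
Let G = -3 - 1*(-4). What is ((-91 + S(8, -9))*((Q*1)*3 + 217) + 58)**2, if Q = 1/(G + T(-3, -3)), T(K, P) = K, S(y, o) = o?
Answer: 461906064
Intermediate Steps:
G = 1 (G = -3 + 4 = 1)
Q = -1/2 (Q = 1/(1 - 3) = 1/(-2) = -1/2 ≈ -0.50000)
((-91 + S(8, -9))*((Q*1)*3 + 217) + 58)**2 = ((-91 - 9)*(-1/2*1*3 + 217) + 58)**2 = (-100*(-1/2*3 + 217) + 58)**2 = (-100*(-3/2 + 217) + 58)**2 = (-100*431/2 + 58)**2 = (-21550 + 58)**2 = (-21492)**2 = 461906064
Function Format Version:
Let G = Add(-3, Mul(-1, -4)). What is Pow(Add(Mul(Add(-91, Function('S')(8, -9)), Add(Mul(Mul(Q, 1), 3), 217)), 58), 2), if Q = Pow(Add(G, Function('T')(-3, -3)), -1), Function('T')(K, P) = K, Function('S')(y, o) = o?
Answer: 461906064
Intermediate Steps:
G = 1 (G = Add(-3, 4) = 1)
Q = Rational(-1, 2) (Q = Pow(Add(1, -3), -1) = Pow(-2, -1) = Rational(-1, 2) ≈ -0.50000)
Pow(Add(Mul(Add(-91, Function('S')(8, -9)), Add(Mul(Mul(Q, 1), 3), 217)), 58), 2) = Pow(Add(Mul(Add(-91, -9), Add(Mul(Mul(Rational(-1, 2), 1), 3), 217)), 58), 2) = Pow(Add(Mul(-100, Add(Mul(Rational(-1, 2), 3), 217)), 58), 2) = Pow(Add(Mul(-100, Add(Rational(-3, 2), 217)), 58), 2) = Pow(Add(Mul(-100, Rational(431, 2)), 58), 2) = Pow(Add(-21550, 58), 2) = Pow(-21492, 2) = 461906064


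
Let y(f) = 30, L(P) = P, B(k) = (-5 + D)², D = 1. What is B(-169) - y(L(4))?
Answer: -14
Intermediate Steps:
B(k) = 16 (B(k) = (-5 + 1)² = (-4)² = 16)
B(-169) - y(L(4)) = 16 - 1*30 = 16 - 30 = -14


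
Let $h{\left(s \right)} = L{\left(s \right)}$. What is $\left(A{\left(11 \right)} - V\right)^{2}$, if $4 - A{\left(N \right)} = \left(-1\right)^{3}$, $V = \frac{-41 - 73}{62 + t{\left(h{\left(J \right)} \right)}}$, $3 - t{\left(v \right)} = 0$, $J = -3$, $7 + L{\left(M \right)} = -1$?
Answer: $\frac{192721}{4225} \approx 45.614$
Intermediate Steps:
$L{\left(M \right)} = -8$ ($L{\left(M \right)} = -7 - 1 = -8$)
$h{\left(s \right)} = -8$
$t{\left(v \right)} = 3$ ($t{\left(v \right)} = 3 - 0 = 3 + 0 = 3$)
$V = - \frac{114}{65}$ ($V = \frac{-41 - 73}{62 + 3} = - \frac{114}{65} \approx -1.7538$)
$A{\left(N \right)} = 5$ ($A{\left(N \right)} = 4 - \left(-1\right)^{3} = 4 - -1 = 4 + 1 = 5$)
$\left(A{\left(11 \right)} - V\right)^{2} = \left(5 - - \frac{114}{65}\right)^{2} = \left(5 + \frac{114}{65}\right)^{2} = \left(\frac{439}{65}\right)^{2} = \frac{192721}{4225}$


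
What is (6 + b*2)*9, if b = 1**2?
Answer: 72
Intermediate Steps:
b = 1
(6 + b*2)*9 = (6 + 1*2)*9 = (6 + 2)*9 = 8*9 = 72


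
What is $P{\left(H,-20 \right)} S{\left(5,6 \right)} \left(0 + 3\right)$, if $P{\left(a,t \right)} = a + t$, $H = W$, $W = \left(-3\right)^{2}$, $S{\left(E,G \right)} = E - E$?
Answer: $0$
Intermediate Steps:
$S{\left(E,G \right)} = 0$
$W = 9$
$H = 9$
$P{\left(H,-20 \right)} S{\left(5,6 \right)} \left(0 + 3\right) = \left(9 - 20\right) 0 \left(0 + 3\right) = - 11 \cdot 0 \cdot 3 = \left(-11\right) 0 = 0$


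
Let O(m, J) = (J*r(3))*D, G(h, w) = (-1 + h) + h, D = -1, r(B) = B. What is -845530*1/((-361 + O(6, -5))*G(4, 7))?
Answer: 60395/173 ≈ 349.10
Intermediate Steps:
G(h, w) = -1 + 2*h
O(m, J) = -3*J (O(m, J) = (J*3)*(-1) = (3*J)*(-1) = -3*J)
-845530*1/((-361 + O(6, -5))*G(4, 7)) = -845530*1/((-1 + 2*4)*(-361 - 3*(-5))) = -845530*1/((-1 + 8)*(-361 + 15)) = -845530/(7*(-346)) = -845530/(-2422) = -845530*(-1/2422) = 60395/173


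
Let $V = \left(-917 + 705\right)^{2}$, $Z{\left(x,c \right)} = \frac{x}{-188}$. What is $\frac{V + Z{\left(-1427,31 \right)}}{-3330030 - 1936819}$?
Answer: $- \frac{8450899}{990167612} \approx -0.0085348$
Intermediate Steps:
$Z{\left(x,c \right)} = - \frac{x}{188}$ ($Z{\left(x,c \right)} = x \left(- \frac{1}{188}\right) = - \frac{x}{188}$)
$V = 44944$ ($V = \left(-212\right)^{2} = 44944$)
$\frac{V + Z{\left(-1427,31 \right)}}{-3330030 - 1936819} = \frac{44944 - - \frac{1427}{188}}{-3330030 - 1936819} = \frac{44944 + \frac{1427}{188}}{-5266849} = \frac{8450899}{188} \left(- \frac{1}{5266849}\right) = - \frac{8450899}{990167612}$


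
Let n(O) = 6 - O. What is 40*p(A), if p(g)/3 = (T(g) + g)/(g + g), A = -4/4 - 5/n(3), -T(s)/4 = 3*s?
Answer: -660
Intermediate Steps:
T(s) = -12*s
A = -8/3 (A = -4/4 - 5/(6 - 1*3) = -4*¼ - 5/(6 - 3) = -1 - 5/3 = -8/3 ≈ -2.6667)
p(g) = -33/2 (p(g) = 3*((-12*g + g)/(g + g)) = 3*((-11*g)/((2*g))) = 3*((-11*g)*(1/(2*g))) = 3*(-11/2) = -33/2)
40*p(A) = 40*(-33/2) = -660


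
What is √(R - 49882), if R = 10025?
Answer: I*√39857 ≈ 199.64*I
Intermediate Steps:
√(R - 49882) = √(10025 - 49882) = √(-39857) = I*√39857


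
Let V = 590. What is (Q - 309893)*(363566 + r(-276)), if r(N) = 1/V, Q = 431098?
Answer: 5199790033781/118 ≈ 4.4066e+10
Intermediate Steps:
r(N) = 1/590
(Q - 309893)*(363566 + r(-276)) = (431098 - 309893)*(363566 + 1/590) = 121205*(214503941/590) = 5199790033781/118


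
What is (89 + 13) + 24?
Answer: 126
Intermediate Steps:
(89 + 13) + 24 = 102 + 24 = 126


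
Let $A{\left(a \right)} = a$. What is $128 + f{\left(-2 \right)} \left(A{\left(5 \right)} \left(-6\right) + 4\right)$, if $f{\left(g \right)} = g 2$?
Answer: $232$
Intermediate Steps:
$f{\left(g \right)} = 2 g$
$128 + f{\left(-2 \right)} \left(A{\left(5 \right)} \left(-6\right) + 4\right) = 128 + 2 \left(-2\right) \left(5 \left(-6\right) + 4\right) = 128 - 4 \left(-30 + 4\right) = 128 - -104 = 128 + 104 = 232$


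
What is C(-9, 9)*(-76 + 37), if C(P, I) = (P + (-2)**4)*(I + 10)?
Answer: -5187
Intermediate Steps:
C(P, I) = (10 + I)*(16 + P) (C(P, I) = (P + 16)*(10 + I) = (16 + P)*(10 + I) = (10 + I)*(16 + P))
C(-9, 9)*(-76 + 37) = (160 + 10*(-9) + 16*9 + 9*(-9))*(-76 + 37) = (160 - 90 + 144 - 81)*(-39) = 133*(-39) = -5187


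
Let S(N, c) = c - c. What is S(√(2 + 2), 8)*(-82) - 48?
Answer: -48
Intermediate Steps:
S(N, c) = 0
S(√(2 + 2), 8)*(-82) - 48 = 0*(-82) - 48 = 0 - 48 = -48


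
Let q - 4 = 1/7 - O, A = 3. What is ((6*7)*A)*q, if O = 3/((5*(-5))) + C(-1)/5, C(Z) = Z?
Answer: 14058/25 ≈ 562.32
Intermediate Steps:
O = -8/25 (O = 3/((5*(-5))) - 1/5 = 3/(-25) - 1*⅕ = 3*(-1/25) - ⅕ = -3/25 - ⅕ = -8/25 ≈ -0.32000)
q = 781/175 (q = 4 + (1/7 - 1*(-8/25)) = 4 + (⅐ + 8/25) = 4 + 81/175 = 781/175 ≈ 4.4629)
((6*7)*A)*q = ((6*7)*3)*(781/175) = (42*3)*(781/175) = 126*(781/175) = 14058/25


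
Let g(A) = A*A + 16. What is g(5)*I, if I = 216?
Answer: 8856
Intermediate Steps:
g(A) = 16 + A² (g(A) = A² + 16 = 16 + A²)
g(5)*I = (16 + 5²)*216 = (16 + 25)*216 = 41*216 = 8856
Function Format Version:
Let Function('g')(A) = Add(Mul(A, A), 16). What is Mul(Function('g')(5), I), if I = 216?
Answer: 8856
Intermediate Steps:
Function('g')(A) = Add(16, Pow(A, 2)) (Function('g')(A) = Add(Pow(A, 2), 16) = Add(16, Pow(A, 2)))
Mul(Function('g')(5), I) = Mul(Add(16, Pow(5, 2)), 216) = Mul(Add(16, 25), 216) = Mul(41, 216) = 8856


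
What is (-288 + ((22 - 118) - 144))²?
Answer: 278784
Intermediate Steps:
(-288 + ((22 - 118) - 144))² = (-288 + (-96 - 144))² = (-288 - 240)² = (-528)² = 278784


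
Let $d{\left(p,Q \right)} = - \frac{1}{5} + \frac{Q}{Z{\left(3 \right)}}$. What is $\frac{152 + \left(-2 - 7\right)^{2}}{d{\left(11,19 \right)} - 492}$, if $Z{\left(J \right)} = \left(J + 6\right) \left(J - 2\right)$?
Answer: $- \frac{10485}{22054} \approx -0.47542$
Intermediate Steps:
$Z{\left(J \right)} = \left(-2 + J\right) \left(6 + J\right)$ ($Z{\left(J \right)} = \left(6 + J\right) \left(-2 + J\right) = \left(-2 + J\right) \left(6 + J\right)$)
$d{\left(p,Q \right)} = - \frac{1}{5} + \frac{Q}{9}$ ($d{\left(p,Q \right)} = - \frac{1}{5} + \frac{Q}{-12 + 3^{2} + 4 \cdot 3} = \left(-1\right) \frac{1}{5} + \frac{Q}{-12 + 9 + 12} = - \frac{1}{5} + \frac{Q}{9}$)
$\frac{152 + \left(-2 - 7\right)^{2}}{d{\left(11,19 \right)} - 492} = \frac{152 + \left(-2 - 7\right)^{2}}{\left(- \frac{1}{5} + \frac{1}{9} \cdot 19\right) - 492} = \frac{152 + \left(-9\right)^{2}}{\left(- \frac{1}{5} + \frac{19}{9}\right) - 492} = \frac{152 + 81}{\frac{86}{45} - 492} = \frac{233}{- \frac{22054}{45}} = 233 \left(- \frac{45}{22054}\right) = - \frac{10485}{22054}$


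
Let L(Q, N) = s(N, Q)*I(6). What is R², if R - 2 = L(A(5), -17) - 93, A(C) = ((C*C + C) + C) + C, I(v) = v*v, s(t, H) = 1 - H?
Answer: 2235025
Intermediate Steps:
I(v) = v²
A(C) = C² + 3*C (A(C) = ((C² + C) + C) + C = ((C + C²) + C) + C = (C² + 2*C) + C = C² + 3*C)
L(Q, N) = 36 - 36*Q (L(Q, N) = (1 - Q)*6² = (1 - Q)*36 = 36 - 36*Q)
R = -1495 (R = 2 + ((36 - 180*(3 + 5)) - 93) = 2 + ((36 - 180*8) - 93) = 2 + ((36 - 36*40) - 93) = 2 + ((36 - 1440) - 93) = 2 + (-1404 - 93) = 2 - 1497 = -1495)
R² = (-1495)² = 2235025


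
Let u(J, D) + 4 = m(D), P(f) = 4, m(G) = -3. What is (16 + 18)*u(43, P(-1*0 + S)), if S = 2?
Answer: -238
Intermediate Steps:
u(J, D) = -7 (u(J, D) = -4 - 3 = -7)
(16 + 18)*u(43, P(-1*0 + S)) = (16 + 18)*(-7) = 34*(-7) = -238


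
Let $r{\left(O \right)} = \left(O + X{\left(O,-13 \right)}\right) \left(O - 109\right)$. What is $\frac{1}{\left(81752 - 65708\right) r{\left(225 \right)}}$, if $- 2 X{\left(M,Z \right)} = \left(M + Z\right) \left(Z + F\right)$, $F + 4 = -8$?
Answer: $\frac{1}{5350674000} \approx 1.8689 \cdot 10^{-10}$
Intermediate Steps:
$F = -12$ ($F = -4 - 8 = -12$)
$X{\left(M,Z \right)} = - \frac{\left(-12 + Z\right) \left(M + Z\right)}{2}$ ($X{\left(M,Z \right)} = - \frac{\left(M + Z\right) \left(Z - 12\right)}{2} = - \frac{\left(M + Z\right) \left(-12 + Z\right)}{2} = - \frac{\left(-12 + Z\right) \left(M + Z\right)}{2}$)
$r{\left(O \right)} = \left(-109 + O\right) \left(- \frac{325}{2} + \frac{27 O}{2}\right)$ ($r{\left(O \right)} = \left(O - \left(78 + \frac{169}{2} - 6 O + \frac{1}{2} O \left(-13\right)\right)\right) \left(O - 109\right) = \left(O + \left(6 O - 78 - \frac{169}{2} + \frac{13 O}{2}\right)\right) \left(-109 + O\right) = \left(O + \left(- \frac{325}{2} + \frac{25 O}{2}\right)\right) \left(-109 + O\right) = \left(- \frac{325}{2} + \frac{27 O}{2}\right) \left(-109 + O\right) = \left(-109 + O\right) \left(- \frac{325}{2} + \frac{27 O}{2}\right)$)
$\frac{1}{\left(81752 - 65708\right) r{\left(225 \right)}} = \frac{1}{\left(81752 - 65708\right) \left(\frac{35425}{2} - 367650 + \frac{27 \cdot 225^{2}}{2}\right)} = \frac{1}{16044 \left(\frac{35425}{2} - 367650 + \frac{27}{2} \cdot 50625\right)} = \frac{1}{16044 \left(\frac{35425}{2} - 367650 + \frac{1366875}{2}\right)} = \frac{1}{16044 \cdot 333500} = \frac{1}{16044} \cdot \frac{1}{333500} = \frac{1}{5350674000}$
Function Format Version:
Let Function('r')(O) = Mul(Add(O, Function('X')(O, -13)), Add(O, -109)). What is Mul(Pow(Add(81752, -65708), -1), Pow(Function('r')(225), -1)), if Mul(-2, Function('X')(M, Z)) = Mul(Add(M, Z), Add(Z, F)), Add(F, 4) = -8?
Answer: Rational(1, 5350674000) ≈ 1.8689e-10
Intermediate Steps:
F = -12 (F = Add(-4, -8) = -12)
Function('X')(M, Z) = Mul(Rational(-1, 2), Add(-12, Z), Add(M, Z)) (Function('X')(M, Z) = Mul(Rational(-1, 2), Mul(Add(M, Z), Add(Z, -12))) = Mul(Rational(-1, 2), Mul(Add(M, Z), Add(-12, Z))) = Mul(Rational(-1, 2), Mul(Add(-12, Z), Add(M, Z))) = Mul(Rational(-1, 2), Add(-12, Z), Add(M, Z)))
Function('r')(O) = Mul(Add(-109, O), Add(Rational(-325, 2), Mul(Rational(27, 2), O))) (Function('r')(O) = Mul(Add(O, Add(Mul(6, O), Mul(6, -13), Mul(Rational(-1, 2), Pow(-13, 2)), Mul(Rational(-1, 2), O, -13))), Add(O, -109)) = Mul(Add(O, Add(Mul(6, O), -78, Mul(Rational(-1, 2), 169), Mul(Rational(13, 2), O))), Add(-109, O)) = Mul(Add(O, Add(Mul(6, O), -78, Rational(-169, 2), Mul(Rational(13, 2), O))), Add(-109, O)) = Mul(Add(O, Add(Rational(-325, 2), Mul(Rational(25, 2), O))), Add(-109, O)) = Mul(Add(Rational(-325, 2), Mul(Rational(27, 2), O)), Add(-109, O)) = Mul(Add(-109, O), Add(Rational(-325, 2), Mul(Rational(27, 2), O))))
Mul(Pow(Add(81752, -65708), -1), Pow(Function('r')(225), -1)) = Mul(Pow(Add(81752, -65708), -1), Pow(Add(Rational(35425, 2), Mul(-1634, 225), Mul(Rational(27, 2), Pow(225, 2))), -1)) = Mul(Pow(16044, -1), Pow(Add(Rational(35425, 2), -367650, Mul(Rational(27, 2), 50625)), -1)) = Mul(Rational(1, 16044), Pow(Add(Rational(35425, 2), -367650, Rational(1366875, 2)), -1)) = Mul(Rational(1, 16044), Pow(333500, -1)) = Mul(Rational(1, 16044), Rational(1, 333500)) = Rational(1, 5350674000)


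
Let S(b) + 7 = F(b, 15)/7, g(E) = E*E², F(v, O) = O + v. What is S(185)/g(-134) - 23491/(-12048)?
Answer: 49456338025/25365148368 ≈ 1.9498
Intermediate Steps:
g(E) = E³
S(b) = -34/7 + b/7 (S(b) = -7 + (15 + b)/7 = -7 + (15 + b)*(⅐) = -7 + (15/7 + b/7) = -34/7 + b/7)
S(185)/g(-134) - 23491/(-12048) = (-34/7 + (⅐)*185)/((-134)³) - 23491/(-12048) = (-34/7 + 185/7)/(-2406104) - 23491*(-1/12048) = (151/7)*(-1/2406104) + 23491/12048 = -151/16842728 + 23491/12048 = 49456338025/25365148368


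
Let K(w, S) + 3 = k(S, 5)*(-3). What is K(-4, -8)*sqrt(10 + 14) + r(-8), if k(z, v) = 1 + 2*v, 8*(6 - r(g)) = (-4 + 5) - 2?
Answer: 49/8 - 72*sqrt(6) ≈ -170.24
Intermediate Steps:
r(g) = 49/8 (r(g) = 6 - ((-4 + 5) - 2)/8 = 6 - (1 - 2)/8 = 6 - 1/8*(-1) = 6 + 1/8 = 49/8)
K(w, S) = -36 (K(w, S) = -3 + (1 + 2*5)*(-3) = -3 + (1 + 10)*(-3) = -3 + 11*(-3) = -3 - 33 = -36)
K(-4, -8)*sqrt(10 + 14) + r(-8) = -36*sqrt(10 + 14) + 49/8 = -72*sqrt(6) + 49/8 = 49/8 - 72*sqrt(6)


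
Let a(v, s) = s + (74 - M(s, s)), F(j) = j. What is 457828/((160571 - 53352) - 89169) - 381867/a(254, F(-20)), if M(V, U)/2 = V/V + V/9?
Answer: -30900858763/4584700 ≈ -6740.0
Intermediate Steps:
M(V, U) = 2 + 2*V/9 (M(V, U) = 2*(V/V + V/9) = 2*(1 + V*(⅑)) = 2*(1 + V/9) = 2 + 2*V/9)
a(v, s) = 72 + 7*s/9 (a(v, s) = s + (74 - (2 + 2*s/9)) = s + (74 + (-2 - 2*s/9)) = s + (72 - 2*s/9) = 72 + 7*s/9)
457828/((160571 - 53352) - 89169) - 381867/a(254, F(-20)) = 457828/((160571 - 53352) - 89169) - 381867/(72 + (7/9)*(-20)) = 457828/(107219 - 89169) - 381867/(72 - 140/9) = 457828/18050 - 381867/508/9 = 457828*(1/18050) - 381867*9/508 = 228914/9025 - 3436803/508 = -30900858763/4584700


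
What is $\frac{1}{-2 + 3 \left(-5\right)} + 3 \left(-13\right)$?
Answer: $- \frac{664}{17} \approx -39.059$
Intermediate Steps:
$\frac{1}{-2 + 3 \left(-5\right)} + 3 \left(-13\right) = \frac{1}{-2 - 15} - 39 = \frac{1}{-17} - 39 = - \frac{1}{17} - 39 = - \frac{664}{17}$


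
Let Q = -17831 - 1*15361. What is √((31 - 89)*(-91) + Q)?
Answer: I*√27914 ≈ 167.07*I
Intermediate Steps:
Q = -33192 (Q = -17831 - 15361 = -33192)
√((31 - 89)*(-91) + Q) = √((31 - 89)*(-91) - 33192) = √(-58*(-91) - 33192) = √(5278 - 33192) = √(-27914) = I*√27914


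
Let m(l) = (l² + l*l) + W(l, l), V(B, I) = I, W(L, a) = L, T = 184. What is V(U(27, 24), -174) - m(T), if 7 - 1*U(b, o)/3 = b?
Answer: -68070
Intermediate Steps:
U(b, o) = 21 - 3*b
m(l) = l + 2*l² (m(l) = (l² + l*l) + l = (l² + l²) + l = 2*l² + l = l + 2*l²)
V(U(27, 24), -174) - m(T) = -174 - 184*(1 + 2*184) = -174 - 184*(1 + 368) = -174 - 184*369 = -174 - 1*67896 = -174 - 67896 = -68070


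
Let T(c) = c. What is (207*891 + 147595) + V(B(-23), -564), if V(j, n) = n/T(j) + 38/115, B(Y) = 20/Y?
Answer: 38258307/115 ≈ 3.3268e+5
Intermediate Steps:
V(j, n) = 38/115 + n/j (V(j, n) = n/j + 38/115 = 38/115 + n/j)
(207*891 + 147595) + V(B(-23), -564) = (207*891 + 147595) + (38/115 - 564/(20/(-23))) = (184437 + 147595) + (38/115 - 564/(20*(-1/23))) = 332032 + (38/115 - 564/(-20/23)) = 332032 + (38/115 - 564*(-23/20)) = 332032 + (38/115 + 3243/5) = 332032 + 74627/115 = 38258307/115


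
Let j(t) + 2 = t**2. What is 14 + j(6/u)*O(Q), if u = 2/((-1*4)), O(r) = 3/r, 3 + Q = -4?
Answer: -328/7 ≈ -46.857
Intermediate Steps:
Q = -7 (Q = -3 - 4 = -7)
u = -1/2 (u = 2/(-4) = 2*(-1/4) = -1/2 ≈ -0.50000)
j(t) = -2 + t**2
14 + j(6/u)*O(Q) = 14 + (-2 + (6/(-1/2))**2)*(3/(-7)) = 14 + (-2 + (6*(-2))**2)*(3*(-1/7)) = 14 + (-2 + (-12)**2)*(-3/7) = 14 + (-2 + 144)*(-3/7) = 14 + 142*(-3/7) = 14 - 426/7 = -328/7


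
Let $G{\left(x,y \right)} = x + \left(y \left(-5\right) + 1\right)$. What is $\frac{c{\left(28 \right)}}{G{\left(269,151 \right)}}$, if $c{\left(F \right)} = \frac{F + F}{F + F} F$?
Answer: $- \frac{28}{485} \approx -0.057732$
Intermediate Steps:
$c{\left(F \right)} = F$ ($c{\left(F \right)} = \frac{2 F}{2 F} F = 2 F \frac{1}{2 F} F = 1 F = F$)
$G{\left(x,y \right)} = 1 + x - 5 y$ ($G{\left(x,y \right)} = x - \left(-1 + 5 y\right) = 1 + x - 5 y$)
$\frac{c{\left(28 \right)}}{G{\left(269,151 \right)}} = \frac{28}{1 + 269 - 755} = \frac{28}{-485} = 28 \left(- \frac{1}{485}\right) = - \frac{28}{485}$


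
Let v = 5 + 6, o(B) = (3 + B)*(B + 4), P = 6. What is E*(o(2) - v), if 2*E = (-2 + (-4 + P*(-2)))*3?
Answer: -513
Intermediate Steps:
o(B) = (3 + B)*(4 + B)
v = 11
E = -27 (E = ((-2 + (-4 + 6*(-2)))*3)/2 = ((-2 + (-4 - 12))*3)/2 = ((-2 - 16)*3)/2 = (-18*3)/2 = (½)*(-54) = -27)
E*(o(2) - v) = -27*((12 + 2² + 7*2) - 1*11) = -27*((12 + 4 + 14) - 11) = -27*(30 - 11) = -27*19 = -513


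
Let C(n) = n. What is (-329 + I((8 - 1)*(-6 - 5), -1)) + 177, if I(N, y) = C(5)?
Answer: -147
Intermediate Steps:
I(N, y) = 5
(-329 + I((8 - 1)*(-6 - 5), -1)) + 177 = (-329 + 5) + 177 = -324 + 177 = -147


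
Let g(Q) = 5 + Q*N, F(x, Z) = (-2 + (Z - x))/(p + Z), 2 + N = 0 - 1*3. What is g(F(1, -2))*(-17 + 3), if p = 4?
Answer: -245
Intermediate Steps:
N = -5 (N = -2 + (0 - 1*3) = -2 + (0 - 3) = -2 - 3 = -5)
F(x, Z) = (-2 + Z - x)/(4 + Z) (F(x, Z) = (-2 + (Z - x))/(4 + Z) = (-2 + Z - x)/(4 + Z))
g(Q) = 5 - 5*Q (g(Q) = 5 + Q*(-5) = 5 - 5*Q)
g(F(1, -2))*(-17 + 3) = (5 - 5*(-2 - 2 - 1*1)/(4 - 2))*(-17 + 3) = (5 - 5*(-2 - 2 - 1)/2)*(-14) = (5 - 5*(-5)/2)*(-14) = (5 - 5*(-5/2))*(-14) = (5 + 25/2)*(-14) = (35/2)*(-14) = -245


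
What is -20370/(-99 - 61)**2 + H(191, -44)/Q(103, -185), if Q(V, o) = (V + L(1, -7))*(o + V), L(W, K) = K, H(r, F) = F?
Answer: -248791/314880 ≈ -0.79011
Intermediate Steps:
Q(V, o) = (-7 + V)*(V + o) (Q(V, o) = (V - 7)*(o + V) = (-7 + V)*(V + o))
-20370/(-99 - 61)**2 + H(191, -44)/Q(103, -185) = -20370/(-99 - 61)**2 - 44/(103**2 - 7*103 - 7*(-185) + 103*(-185)) = -20370/((-160)**2) - 44/(10609 - 721 + 1295 - 19055) = -20370/25600 - 44/(-7872) = -20370*1/25600 - 44*(-1/7872) = -2037/2560 + 11/1968 = -248791/314880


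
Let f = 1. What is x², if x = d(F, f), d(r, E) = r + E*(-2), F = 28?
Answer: 676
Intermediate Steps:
d(r, E) = r - 2*E
x = 26 (x = 28 - 2*1 = 28 - 2 = 26)
x² = 26² = 676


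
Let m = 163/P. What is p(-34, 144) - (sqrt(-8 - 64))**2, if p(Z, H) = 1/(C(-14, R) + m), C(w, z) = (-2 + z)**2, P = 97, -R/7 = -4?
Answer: 4733017/65735 ≈ 72.001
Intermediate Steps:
R = 28 (R = -7*(-4) = 28)
m = 163/97 ≈ 1.6804
p(Z, H) = 97/65735 (p(Z, H) = 1/((-2 + 28)**2 + 163/97) = 1/(26**2 + 163/97) = 1/(676 + 163/97) = 1/(65735/97) = 97/65735)
p(-34, 144) - (sqrt(-8 - 64))**2 = 97/65735 - (sqrt(-8 - 64))**2 = 97/65735 - (sqrt(-72))**2 = 97/65735 - (6*I*sqrt(2))**2 = 97/65735 - 1*(-72) = 97/65735 + 72 = 4733017/65735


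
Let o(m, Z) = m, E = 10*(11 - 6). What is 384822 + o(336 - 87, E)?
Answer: 385071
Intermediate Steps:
E = 50 (E = 10*5 = 50)
384822 + o(336 - 87, E) = 384822 + (336 - 87) = 384822 + 249 = 385071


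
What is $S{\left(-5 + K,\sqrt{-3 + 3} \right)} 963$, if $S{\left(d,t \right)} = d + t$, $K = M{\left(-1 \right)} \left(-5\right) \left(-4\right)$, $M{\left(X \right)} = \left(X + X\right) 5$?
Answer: $-197415$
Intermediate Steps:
$M{\left(X \right)} = 10 X$ ($M{\left(X \right)} = 2 X 5 = 10 X$)
$K = -200$ ($K = 10 \left(-1\right) \left(-5\right) \left(-4\right) = \left(-10\right) \left(-5\right) \left(-4\right) = 50 \left(-4\right) = -200$)
$S{\left(-5 + K,\sqrt{-3 + 3} \right)} 963 = \left(\left(-5 - 200\right) + \sqrt{-3 + 3}\right) 963 = \left(-205 + \sqrt{0}\right) 963 = \left(-205 + 0\right) 963 = \left(-205\right) 963 = -197415$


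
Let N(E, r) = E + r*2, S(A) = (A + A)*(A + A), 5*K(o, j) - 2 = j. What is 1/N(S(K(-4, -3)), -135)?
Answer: -25/6746 ≈ -0.0037059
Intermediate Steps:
K(o, j) = 2/5 + j/5
S(A) = 4*A**2 (S(A) = (2*A)*(2*A) = 4*A**2)
N(E, r) = E + 2*r
1/N(S(K(-4, -3)), -135) = 1/(4*(2/5 + (1/5)*(-3))**2 + 2*(-135)) = 1/(4*(2/5 - 3/5)**2 - 270) = 1/(4*(-1/5)**2 - 270) = 1/(4*(1/25) - 270) = 1/(4/25 - 270) = 1/(-6746/25) = -25/6746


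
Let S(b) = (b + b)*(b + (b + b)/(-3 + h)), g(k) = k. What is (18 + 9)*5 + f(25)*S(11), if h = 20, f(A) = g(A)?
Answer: 117245/17 ≈ 6896.8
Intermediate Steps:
f(A) = A
S(b) = 38*b²/17 (S(b) = (b + b)*(b + (b + b)/(-3 + 20)) = (2*b)*(b + (2*b)/17) = (2*b)*(b + (2*b)*(1/17)) = (2*b)*(b + 2*b/17) = (2*b)*(19*b/17) = 38*b²/17)
(18 + 9)*5 + f(25)*S(11) = (18 + 9)*5 + 25*((38/17)*11²) = 27*5 + 25*((38/17)*121) = 135 + 25*(4598/17) = 135 + 114950/17 = 117245/17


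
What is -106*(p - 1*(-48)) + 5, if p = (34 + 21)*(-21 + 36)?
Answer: -92533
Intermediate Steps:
p = 825 (p = 55*15 = 825)
-106*(p - 1*(-48)) + 5 = -106*(825 - 1*(-48)) + 5 = -106*(825 + 48) + 5 = -106*873 + 5 = -92538 + 5 = -92533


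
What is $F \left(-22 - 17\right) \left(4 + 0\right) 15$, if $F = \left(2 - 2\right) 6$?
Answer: $0$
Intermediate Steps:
$F = 0$ ($F = 0 \cdot 6 = 0$)
$F \left(-22 - 17\right) \left(4 + 0\right) 15 = 0 \left(-22 - 17\right) \left(4 + 0\right) 15 = 0 \left(\left(-39\right) 4\right) 15 = 0 \left(-156\right) 15 = 0 \cdot 15 = 0$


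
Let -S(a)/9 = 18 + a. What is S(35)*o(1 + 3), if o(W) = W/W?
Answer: -477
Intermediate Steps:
S(a) = -162 - 9*a (S(a) = -9*(18 + a) = -162 - 9*a)
o(W) = 1
S(35)*o(1 + 3) = (-162 - 9*35)*1 = (-162 - 315)*1 = -477*1 = -477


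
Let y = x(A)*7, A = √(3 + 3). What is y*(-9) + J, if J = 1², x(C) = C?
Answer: 1 - 63*√6 ≈ -153.32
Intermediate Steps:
A = √6 ≈ 2.4495
J = 1
y = 7*√6 (y = √6*7 = 7*√6 ≈ 17.146)
y*(-9) + J = (7*√6)*(-9) + 1 = -63*√6 + 1 = 1 - 63*√6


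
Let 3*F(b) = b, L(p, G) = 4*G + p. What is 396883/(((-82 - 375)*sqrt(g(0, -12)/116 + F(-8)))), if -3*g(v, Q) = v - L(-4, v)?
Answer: 396883*I*sqrt(20271)/106481 ≈ 530.67*I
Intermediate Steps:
L(p, G) = p + 4*G
g(v, Q) = -4/3 + v (g(v, Q) = -(v - (-4 + 4*v))/3 = -(v + (4 - 4*v))/3 = -(4 - 3*v)/3 = -4/3 + v)
F(b) = b/3
396883/(((-82 - 375)*sqrt(g(0, -12)/116 + F(-8)))) = 396883/(((-82 - 375)*sqrt((-4/3 + 0)/116 + (1/3)*(-8)))) = 396883/((-457*sqrt(-4/3*1/116 - 8/3))) = 396883/((-457*sqrt(-1/87 - 8/3))) = 396883/((-457*I*sqrt(20271)/87)) = 396883*(I*sqrt(20271)/106481) = 396883*I*sqrt(20271)/106481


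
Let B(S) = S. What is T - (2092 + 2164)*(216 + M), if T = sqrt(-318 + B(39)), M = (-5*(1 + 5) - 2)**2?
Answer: -5277440 + 3*I*sqrt(31) ≈ -5.2774e+6 + 16.703*I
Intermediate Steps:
M = 1024 (M = (-5*6 - 2)**2 = (-30 - 2)**2 = (-32)**2 = 1024)
T = 3*I*sqrt(31) (T = sqrt(-318 + 39) = sqrt(-279) = 3*I*sqrt(31) ≈ 16.703*I)
T - (2092 + 2164)*(216 + M) = 3*I*sqrt(31) - (2092 + 2164)*(216 + 1024) = 3*I*sqrt(31) - 4256*1240 = 3*I*sqrt(31) - 1*5277440 = 3*I*sqrt(31) - 5277440 = -5277440 + 3*I*sqrt(31)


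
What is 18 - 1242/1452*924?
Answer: -8496/11 ≈ -772.36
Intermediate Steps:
18 - 1242/1452*924 = 18 - 1242*1/1452*924 = 18 - 207/242*924 = 18 - 8694/11 = -8496/11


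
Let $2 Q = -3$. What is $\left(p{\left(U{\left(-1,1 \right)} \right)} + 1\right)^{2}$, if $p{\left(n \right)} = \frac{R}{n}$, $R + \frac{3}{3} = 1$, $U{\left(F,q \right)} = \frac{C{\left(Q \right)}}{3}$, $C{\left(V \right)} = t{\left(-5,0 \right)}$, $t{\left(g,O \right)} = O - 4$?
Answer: $1$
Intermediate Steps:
$Q = - \frac{3}{2}$ ($Q = \frac{1}{2} \left(-3\right) = - \frac{3}{2} \approx -1.5$)
$t{\left(g,O \right)} = -4 + O$
$C{\left(V \right)} = -4$ ($C{\left(V \right)} = -4 + 0 = -4$)
$U{\left(F,q \right)} = - \frac{4}{3}$
$R = 0$ ($R = -1 + 1 = 0$)
$p{\left(n \right)} = 0$ ($p{\left(n \right)} = \frac{0}{n} = 0$)
$\left(p{\left(U{\left(-1,1 \right)} \right)} + 1\right)^{2} = \left(0 + 1\right)^{2} = 1^{2} = 1$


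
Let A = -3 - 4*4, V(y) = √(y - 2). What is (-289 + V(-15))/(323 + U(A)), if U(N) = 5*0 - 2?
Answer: -289/321 + I*√17/321 ≈ -0.90031 + 0.012845*I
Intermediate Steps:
V(y) = √(-2 + y)
A = -19 (A = -3 - 16 = -19)
U(N) = -2 (U(N) = 0 - 2 = -2)
(-289 + V(-15))/(323 + U(A)) = (-289 + √(-2 - 15))/(323 - 2) = (-289 + √(-17))/321 = (-289 + I*√17)*(1/321) = -289/321 + I*√17/321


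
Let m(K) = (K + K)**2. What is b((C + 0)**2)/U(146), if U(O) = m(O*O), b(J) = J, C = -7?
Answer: 49/1817487424 ≈ 2.6960e-8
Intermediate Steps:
m(K) = 4*K**2 (m(K) = (2*K)**2 = 4*K**2)
U(O) = 4*O**4 (U(O) = 4*(O*O)**2 = 4*(O**2)**2 = 4*O**4)
b((C + 0)**2)/U(146) = (-7 + 0)**2/((4*146**4)) = (-7)**2/((4*454371856)) = 49/1817487424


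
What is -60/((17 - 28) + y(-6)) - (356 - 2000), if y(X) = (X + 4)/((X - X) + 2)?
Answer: 1649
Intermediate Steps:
y(X) = 2 + X/2 (y(X) = (4 + X)/(0 + 2) = (4 + X)/2 = (4 + X)*(1/2) = 2 + X/2)
-60/((17 - 28) + y(-6)) - (356 - 2000) = -60/((17 - 28) + (2 + (1/2)*(-6))) - (356 - 2000) = -60/(-11 + (2 - 3)) - 1*(-1644) = -60/(-11 - 1) + 1644 = -60/(-12) + 1644 = -1/12*(-60) + 1644 = 5 + 1644 = 1649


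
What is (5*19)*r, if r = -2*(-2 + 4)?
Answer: -380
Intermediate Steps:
r = -4 (r = -2*2 = -4)
(5*19)*r = (5*19)*(-4) = 95*(-4) = -380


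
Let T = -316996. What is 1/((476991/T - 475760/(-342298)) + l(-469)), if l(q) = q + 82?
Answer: -54253548404/21002352756527 ≈ -0.0025832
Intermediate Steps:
l(q) = 82 + q
1/((476991/T - 475760/(-342298)) + l(-469)) = 1/((476991/(-316996) - 475760/(-342298)) + (82 - 469)) = 1/((476991*(-1/316996) - 475760*(-1/342298)) - 387) = 1/((-476991/316996 + 237880/171149) - 387) = 1/(-6229524179/54253548404 - 387) = 1/(-21002352756527/54253548404) = -54253548404/21002352756527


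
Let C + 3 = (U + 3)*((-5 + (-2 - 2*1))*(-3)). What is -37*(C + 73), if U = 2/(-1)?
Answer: -3589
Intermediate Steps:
U = -2 (U = 2*(-1) = -2)
C = 24 (C = -3 + (-2 + 3)*((-5 + (-2 - 2*1))*(-3)) = -3 + 1*((-5 + (-2 - 2))*(-3)) = -3 + 1*((-5 - 4)*(-3)) = -3 + 1*(-9*(-3)) = -3 + 1*27 = -3 + 27 = 24)
-37*(C + 73) = -37*(24 + 73) = -37*97 = -3589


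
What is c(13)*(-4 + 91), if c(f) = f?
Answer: 1131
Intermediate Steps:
c(13)*(-4 + 91) = 13*(-4 + 91) = 13*87 = 1131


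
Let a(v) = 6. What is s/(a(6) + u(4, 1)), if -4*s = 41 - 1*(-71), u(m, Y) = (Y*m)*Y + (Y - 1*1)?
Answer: -14/5 ≈ -2.8000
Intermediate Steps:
u(m, Y) = -1 + Y + m*Y**2 (u(m, Y) = m*Y**2 + (Y - 1) = m*Y**2 + (-1 + Y) = -1 + Y + m*Y**2)
s = -28 (s = -(41 - 1*(-71))/4 = -(41 + 71)/4 = -1/4*112 = -28)
s/(a(6) + u(4, 1)) = -28/(6 + (-1 + 1 + 4*1**2)) = -28/(6 + (-1 + 1 + 4*1)) = -28/(6 + (-1 + 1 + 4)) = -28/(6 + 4) = -28/10 = (1/10)*(-28) = -14/5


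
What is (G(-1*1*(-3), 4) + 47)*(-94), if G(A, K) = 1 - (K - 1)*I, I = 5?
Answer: -3102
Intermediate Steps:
G(A, K) = 6 - 5*K (G(A, K) = 1 - (K - 1)*5 = 1 - (-1 + K)*5 = 1 - (-5 + 5*K) = 1 + (5 - 5*K) = 6 - 5*K)
(G(-1*1*(-3), 4) + 47)*(-94) = ((6 - 5*4) + 47)*(-94) = ((6 - 20) + 47)*(-94) = (-14 + 47)*(-94) = 33*(-94) = -3102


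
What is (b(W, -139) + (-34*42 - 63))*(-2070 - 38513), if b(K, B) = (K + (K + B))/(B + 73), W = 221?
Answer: 1335302449/22 ≈ 6.0696e+7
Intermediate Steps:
b(K, B) = (B + 2*K)/(73 + B) (b(K, B) = (K + (B + K))/(73 + B) = (B + 2*K)/(73 + B))
(b(W, -139) + (-34*42 - 63))*(-2070 - 38513) = ((-139 + 2*221)/(73 - 139) + (-34*42 - 63))*(-2070 - 38513) = ((-139 + 442)/(-66) + (-1428 - 63))*(-40583) = (-1/66*303 - 1491)*(-40583) = (-101/22 - 1491)*(-40583) = -32903/22*(-40583) = 1335302449/22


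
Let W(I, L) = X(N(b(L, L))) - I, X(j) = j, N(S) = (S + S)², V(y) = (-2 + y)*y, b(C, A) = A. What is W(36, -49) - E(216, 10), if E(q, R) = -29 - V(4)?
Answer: 9605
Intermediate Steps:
V(y) = y*(-2 + y)
E(q, R) = -37 (E(q, R) = -29 - 4*(-2 + 4) = -29 - 4*2 = -29 - 1*8 = -29 - 8 = -37)
N(S) = 4*S² (N(S) = (2*S)² = 4*S²)
W(I, L) = -I + 4*L² (W(I, L) = 4*L² - I = -I + 4*L²)
W(36, -49) - E(216, 10) = (-1*36 + 4*(-49)²) - 1*(-37) = (-36 + 4*2401) + 37 = (-36 + 9604) + 37 = 9568 + 37 = 9605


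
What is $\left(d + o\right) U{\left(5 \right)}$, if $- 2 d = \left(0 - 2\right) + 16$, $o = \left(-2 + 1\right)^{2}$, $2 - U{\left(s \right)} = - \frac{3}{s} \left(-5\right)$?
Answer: $6$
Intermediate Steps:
$U{\left(s \right)} = 2 - \frac{15}{s}$ ($U{\left(s \right)} = 2 - - \frac{3}{s} \left(-5\right) = 2 - \frac{15}{s}$)
$o = 1$ ($o = \left(-1\right)^{2} = 1$)
$d = -7$ ($d = - \frac{\left(0 - 2\right) + 16}{2} = - \frac{-2 + 16}{2} = \left(- \frac{1}{2}\right) 14 = -7$)
$\left(d + o\right) U{\left(5 \right)} = \left(-7 + 1\right) \left(2 - \frac{15}{5}\right) = - 6 \left(2 - 3\right) = \left(-6\right) \left(-1\right) = 6$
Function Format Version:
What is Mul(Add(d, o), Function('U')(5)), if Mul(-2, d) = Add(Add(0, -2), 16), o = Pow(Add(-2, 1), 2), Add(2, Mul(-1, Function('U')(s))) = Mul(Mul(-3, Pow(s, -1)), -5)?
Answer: 6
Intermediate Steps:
Function('U')(s) = Add(2, Mul(-15, Pow(s, -1))) (Function('U')(s) = Add(2, Mul(-1, Mul(Mul(-3, Pow(s, -1)), -5))) = Add(2, Mul(-1, Mul(15, Pow(s, -1)))) = Add(2, Mul(-15, Pow(s, -1))))
o = 1 (o = Pow(-1, 2) = 1)
d = -7 (d = Mul(Rational(-1, 2), Add(Add(0, -2), 16)) = Mul(Rational(-1, 2), Add(-2, 16)) = Mul(Rational(-1, 2), 14) = -7)
Mul(Add(d, o), Function('U')(5)) = Mul(Add(-7, 1), Add(2, Mul(-15, Pow(5, -1)))) = Mul(-6, Add(2, Mul(-15, Rational(1, 5)))) = Mul(-6, Add(2, -3)) = Mul(-6, -1) = 6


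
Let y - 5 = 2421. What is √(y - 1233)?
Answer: √1193 ≈ 34.540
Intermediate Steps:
y = 2426 (y = 5 + 2421 = 2426)
√(y - 1233) = √(2426 - 1233) = √1193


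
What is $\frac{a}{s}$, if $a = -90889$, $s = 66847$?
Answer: $- \frac{90889}{66847} \approx -1.3597$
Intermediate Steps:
$\frac{a}{s} = - \frac{90889}{66847}$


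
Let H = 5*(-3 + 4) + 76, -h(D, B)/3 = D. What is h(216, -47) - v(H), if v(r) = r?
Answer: -729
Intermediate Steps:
h(D, B) = -3*D
H = 81 (H = 5*1 + 76 = 5 + 76 = 81)
h(216, -47) - v(H) = -3*216 - 1*81 = -648 - 81 = -729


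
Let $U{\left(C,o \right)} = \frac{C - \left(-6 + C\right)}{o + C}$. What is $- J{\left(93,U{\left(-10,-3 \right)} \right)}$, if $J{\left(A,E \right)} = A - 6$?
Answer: $-87$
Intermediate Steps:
$U{\left(C,o \right)} = \frac{6}{C + o}$
$J{\left(A,E \right)} = -6 + A$ ($J{\left(A,E \right)} = A - 6 = -6 + A$)
$- J{\left(93,U{\left(-10,-3 \right)} \right)} = - (-6 + 93) = \left(-1\right) 87 = -87$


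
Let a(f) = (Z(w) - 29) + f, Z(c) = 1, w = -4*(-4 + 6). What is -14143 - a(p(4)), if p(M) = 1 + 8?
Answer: -14124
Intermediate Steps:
w = -8 (w = -4*2 = -8)
p(M) = 9
a(f) = -28 + f (a(f) = (1 - 29) + f = -28 + f)
-14143 - a(p(4)) = -14143 - (-28 + 9) = -14143 - 1*(-19) = -14143 + 19 = -14124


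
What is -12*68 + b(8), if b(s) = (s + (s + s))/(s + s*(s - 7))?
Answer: -1629/2 ≈ -814.50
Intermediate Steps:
b(s) = 3*s/(s + s*(-7 + s)) (b(s) = (s + 2*s)/(s + s*(-7 + s)) = (3*s)/(s + s*(-7 + s)) = 3*s/(s + s*(-7 + s)))
-12*68 + b(8) = -12*68 + 3/(-6 + 8) = -816 + 3/2 = -1629/2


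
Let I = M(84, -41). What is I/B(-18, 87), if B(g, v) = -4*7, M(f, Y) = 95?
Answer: -95/28 ≈ -3.3929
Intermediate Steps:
I = 95
B(g, v) = -28
I/B(-18, 87) = 95/(-28) = 95*(-1/28) = -95/28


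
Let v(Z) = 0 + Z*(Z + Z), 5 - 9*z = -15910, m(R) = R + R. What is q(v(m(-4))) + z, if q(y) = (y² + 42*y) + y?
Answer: 70969/3 ≈ 23656.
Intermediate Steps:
m(R) = 2*R
z = 5305/3 (z = 5/9 - ⅑*(-15910) = 5/9 + 15910/9 = 5305/3 ≈ 1768.3)
v(Z) = 2*Z² (v(Z) = 0 + Z*(2*Z) = 0 + 2*Z² = 2*Z²)
q(y) = y² + 43*y
q(v(m(-4))) + z = (2*(2*(-4))²)*(43 + 2*(2*(-4))²) + 5305/3 = (2*(-8)²)*(43 + 2*(-8)²) + 5305/3 = (2*64)*(43 + 2*64) + 5305/3 = 128*(43 + 128) + 5305/3 = 128*171 + 5305/3 = 21888 + 5305/3 = 70969/3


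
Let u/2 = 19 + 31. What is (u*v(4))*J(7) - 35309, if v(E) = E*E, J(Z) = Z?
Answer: -24109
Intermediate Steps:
u = 100 (u = 2*(19 + 31) = 2*50 = 100)
v(E) = E**2
(u*v(4))*J(7) - 35309 = (100*4**2)*7 - 35309 = (100*16)*7 - 35309 = 1600*7 - 35309 = 11200 - 35309 = -24109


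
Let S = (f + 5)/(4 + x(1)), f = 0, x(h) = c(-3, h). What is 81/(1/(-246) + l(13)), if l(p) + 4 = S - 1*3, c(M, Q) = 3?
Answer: -139482/10831 ≈ -12.878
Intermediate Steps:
x(h) = 3
S = 5/7 (S = (0 + 5)/(4 + 3) = 5/7 ≈ 0.71429)
l(p) = -44/7 (l(p) = -4 + (5/7 - 1*3) = -4 + (5/7 - 3) = -4 - 16/7 = -44/7)
81/(1/(-246) + l(13)) = 81/(1/(-246) - 44/7) = 81/(-1/246 - 44/7) = 81/(-10831/1722) = 81*(-1722/10831) = -139482/10831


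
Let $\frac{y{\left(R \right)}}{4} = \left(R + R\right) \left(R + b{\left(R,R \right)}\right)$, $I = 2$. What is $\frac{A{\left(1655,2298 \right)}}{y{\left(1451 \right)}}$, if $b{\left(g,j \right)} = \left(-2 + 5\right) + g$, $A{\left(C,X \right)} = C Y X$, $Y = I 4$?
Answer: $\frac{760638}{843031} \approx 0.90227$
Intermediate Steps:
$Y = 8$ ($Y = 2 \cdot 4 = 8$)
$A{\left(C,X \right)} = 8 C X$ ($A{\left(C,X \right)} = C 8 X = 8 C X$)
$b{\left(g,j \right)} = 3 + g$
$y{\left(R \right)} = 8 R \left(3 + 2 R\right)$ ($y{\left(R \right)} = 4 \left(R + R\right) \left(R + \left(3 + R\right)\right) = 4 \cdot 2 R \left(3 + 2 R\right) = 8 R \left(3 + 2 R\right)$)
$\frac{A{\left(1655,2298 \right)}}{y{\left(1451 \right)}} = \frac{8 \cdot 1655 \cdot 2298}{8 \cdot 1451 \left(3 + 2 \cdot 1451\right)} = \frac{30425520}{8 \cdot 1451 \left(3 + 2902\right)} = \frac{30425520}{8 \cdot 1451 \cdot 2905} = \frac{30425520}{33721240} = 30425520 \cdot \frac{1}{33721240} = \frac{760638}{843031}$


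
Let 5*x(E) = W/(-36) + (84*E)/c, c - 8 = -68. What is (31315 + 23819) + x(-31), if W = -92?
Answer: 12407218/225 ≈ 55143.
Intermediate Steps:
c = -60 (c = 8 - 68 = -60)
x(E) = 23/45 - 7*E/25 (x(E) = (-92/(-36) + (84*E)/(-60))/5 = (-92*(-1/36) + (84*E)*(-1/60))/5 = (23/9 - 7*E/5)/5 = 23/45 - 7*E/25)
(31315 + 23819) + x(-31) = (31315 + 23819) + (23/45 - 7/25*(-31)) = 55134 + (23/45 + 217/25) = 55134 + 2068/225 = 12407218/225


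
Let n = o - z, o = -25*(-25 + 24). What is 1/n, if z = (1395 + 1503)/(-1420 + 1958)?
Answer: 269/5276 ≈ 0.050986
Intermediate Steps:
o = 25 (o = -25*(-1) = 25)
z = 1449/269 (z = 2898/538 = 2898*(1/538) = 1449/269 ≈ 5.3866)
n = 5276/269 (n = 25 - 1*1449/269 = 25 - 1449/269 = 5276/269 ≈ 19.613)
1/n = 1/(5276/269) = 269/5276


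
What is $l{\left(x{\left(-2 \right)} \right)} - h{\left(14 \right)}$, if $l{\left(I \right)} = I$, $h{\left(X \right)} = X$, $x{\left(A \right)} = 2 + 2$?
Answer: $-10$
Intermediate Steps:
$x{\left(A \right)} = 4$
$l{\left(x{\left(-2 \right)} \right)} - h{\left(14 \right)} = 4 - 14 = -10$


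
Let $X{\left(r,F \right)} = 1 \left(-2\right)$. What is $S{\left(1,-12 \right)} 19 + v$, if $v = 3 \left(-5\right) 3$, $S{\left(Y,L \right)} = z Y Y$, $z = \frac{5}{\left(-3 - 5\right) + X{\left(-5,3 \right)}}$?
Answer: $- \frac{109}{2} \approx -54.5$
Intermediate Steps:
$X{\left(r,F \right)} = -2$
$z = - \frac{1}{2}$ ($z = \frac{5}{\left(-3 - 5\right) - 2} = \frac{5}{-8 - 2} = \frac{5}{-10} = 5 \left(- \frac{1}{10}\right) = - \frac{1}{2} \approx -0.5$)
$S{\left(Y,L \right)} = - \frac{Y^{2}}{2}$ ($S{\left(Y,L \right)} = - \frac{Y}{2} Y = - \frac{Y^{2}}{2}$)
$v = -45$ ($v = \left(-15\right) 3 = -45$)
$S{\left(1,-12 \right)} 19 + v = - \frac{1^{2}}{2} \cdot 19 - 45 = \left(- \frac{1}{2}\right) 1 \cdot 19 - 45 = \left(- \frac{1}{2}\right) 19 - 45 = - \frac{19}{2} - 45 = - \frac{109}{2}$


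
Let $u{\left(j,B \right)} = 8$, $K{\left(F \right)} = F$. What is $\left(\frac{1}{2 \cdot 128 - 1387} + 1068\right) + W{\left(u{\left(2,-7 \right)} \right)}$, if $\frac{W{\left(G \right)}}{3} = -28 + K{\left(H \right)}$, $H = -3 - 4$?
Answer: $\frac{1089152}{1131} \approx 963.0$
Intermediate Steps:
$H = -7$
$W{\left(G \right)} = -105$ ($W{\left(G \right)} = 3 \left(-28 - 7\right) = 3 \left(-35\right) = -105$)
$\left(\frac{1}{2 \cdot 128 - 1387} + 1068\right) + W{\left(u{\left(2,-7 \right)} \right)} = \left(\frac{1}{2 \cdot 128 - 1387} + 1068\right) - 105 = \left(\frac{1}{256 - 1387} + 1068\right) - 105 = \left(\frac{1}{-1131} + 1068\right) - 105 = \left(- \frac{1}{1131} + 1068\right) - 105 = \frac{1207907}{1131} - 105 = \frac{1089152}{1131}$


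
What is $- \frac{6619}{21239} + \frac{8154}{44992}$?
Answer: $- \frac{62309621}{477792544} \approx -0.13041$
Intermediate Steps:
$- \frac{6619}{21239} + \frac{8154}{44992} = \left(-6619\right) \frac{1}{21239} + 8154 \cdot \frac{1}{44992} = - \frac{6619}{21239} + \frac{4077}{22496} = - \frac{62309621}{477792544}$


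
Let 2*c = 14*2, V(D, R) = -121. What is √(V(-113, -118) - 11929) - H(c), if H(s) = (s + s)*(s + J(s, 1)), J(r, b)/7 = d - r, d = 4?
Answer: 1568 + 5*I*√482 ≈ 1568.0 + 109.77*I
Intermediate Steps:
J(r, b) = 28 - 7*r (J(r, b) = 7*(4 - r) = 28 - 7*r)
c = 14 (c = (14*2)/2 = (½)*28 = 14)
H(s) = 2*s*(28 - 6*s) (H(s) = (s + s)*(s + (28 - 7*s)) = (2*s)*(28 - 6*s) = 2*s*(28 - 6*s))
√(V(-113, -118) - 11929) - H(c) = √(-121 - 11929) - 4*14*(14 - 3*14) = √(-12050) - 4*14*(14 - 42) = 5*I*√482 - 4*14*(-28) = 5*I*√482 - 1*(-1568) = 5*I*√482 + 1568 = 1568 + 5*I*√482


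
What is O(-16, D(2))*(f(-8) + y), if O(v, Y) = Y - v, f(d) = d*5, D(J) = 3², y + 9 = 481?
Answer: 10800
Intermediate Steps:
y = 472 (y = -9 + 481 = 472)
D(J) = 9
f(d) = 5*d
O(-16, D(2))*(f(-8) + y) = (9 - 1*(-16))*(5*(-8) + 472) = (9 + 16)*(-40 + 472) = 25*432 = 10800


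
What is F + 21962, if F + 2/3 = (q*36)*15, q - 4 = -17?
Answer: 44824/3 ≈ 14941.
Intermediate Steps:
q = -13 (q = 4 - 17 = -13)
F = -21062/3 (F = -⅔ - 13*36*15 = -⅔ - 468*15 = -⅔ - 7020 = -21062/3 ≈ -7020.7)
F + 21962 = -21062/3 + 21962 = 44824/3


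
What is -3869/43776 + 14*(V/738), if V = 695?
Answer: 23504731/1794816 ≈ 13.096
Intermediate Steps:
-3869/43776 + 14*(V/738) = -3869/43776 + 14*(695/738) = -3869/43776 + 4865/369 = 23504731/1794816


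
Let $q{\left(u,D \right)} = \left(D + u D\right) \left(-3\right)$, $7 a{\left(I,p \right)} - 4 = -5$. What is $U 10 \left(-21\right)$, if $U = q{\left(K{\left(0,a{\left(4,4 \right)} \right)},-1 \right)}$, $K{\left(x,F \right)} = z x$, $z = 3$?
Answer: $-630$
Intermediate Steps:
$a{\left(I,p \right)} = - \frac{1}{7}$ ($a{\left(I,p \right)} = \frac{4}{7} + \frac{1}{7} \left(-5\right) = \frac{4}{7} - \frac{5}{7} = - \frac{1}{7}$)
$K{\left(x,F \right)} = 3 x$
$q{\left(u,D \right)} = - 3 D - 3 D u$ ($q{\left(u,D \right)} = \left(D + D u\right) \left(-3\right) = - 3 D - 3 D u$)
$U = 3$ ($U = \left(-3\right) \left(-1\right) \left(1 + 3 \cdot 0\right) = \left(-3\right) \left(-1\right) \left(1 + 0\right) = \left(-3\right) \left(-1\right) 1 = 3$)
$U 10 \left(-21\right) = 3 \cdot 10 \left(-21\right) = 30 \left(-21\right) = -630$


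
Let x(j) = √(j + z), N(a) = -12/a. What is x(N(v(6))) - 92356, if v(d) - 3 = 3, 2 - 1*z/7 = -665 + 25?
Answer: -92356 + 2*√1123 ≈ -92289.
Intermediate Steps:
z = 4494 (z = 14 - 7*(-665 + 25) = 14 - 7*(-640) = 14 + 4480 = 4494)
v(d) = 6 (v(d) = 3 + 3 = 6)
x(j) = √(4494 + j) (x(j) = √(j + 4494) = √(4494 + j))
x(N(v(6))) - 92356 = √(4494 - 12/6) - 92356 = √(4494 - 12*⅙) - 92356 = √(4494 - 2) - 92356 = √4492 - 92356 = 2*√1123 - 92356 = -92356 + 2*√1123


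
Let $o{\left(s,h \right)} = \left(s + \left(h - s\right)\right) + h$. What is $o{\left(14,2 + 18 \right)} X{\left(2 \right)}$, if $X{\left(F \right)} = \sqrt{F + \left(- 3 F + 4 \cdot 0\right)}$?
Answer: $80 i \approx 80.0 i$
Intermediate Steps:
$X{\left(F \right)} = \sqrt{2} \sqrt{- F}$ ($X{\left(F \right)} = \sqrt{F + \left(- 3 F + 0\right)} = \sqrt{F - 3 F} = \sqrt{- 2 F} = \sqrt{2} \sqrt{- F}$)
$o{\left(s,h \right)} = 2 h$ ($o{\left(s,h \right)} = h + h = 2 h$)
$o{\left(14,2 + 18 \right)} X{\left(2 \right)} = 2 \left(2 + 18\right) \sqrt{2} \sqrt{\left(-1\right) 2} = 2 \cdot 20 \sqrt{2} \sqrt{-2} = 40 \sqrt{2} i \sqrt{2} = 40 \cdot 2 i = 80 i$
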